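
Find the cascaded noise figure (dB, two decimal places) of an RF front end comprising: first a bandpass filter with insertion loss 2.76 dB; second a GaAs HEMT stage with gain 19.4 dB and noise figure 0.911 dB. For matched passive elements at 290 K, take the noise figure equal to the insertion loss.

3.67 dB

Convert to linear (a loss of L dB is a gain of −L dB): F_i = 10^(NF_i/10), G_i = 10^(G_i,dB/10)
  Stage 1: F_1 = 10^(2.76/10) = 1.888, G_1 = 10^(−2.76/10) = 0.5297
  Stage 2: F_2 = 10^(0.911/10) = 1.233, G_2 = 10^(19.4/10) = 87.10
Friis cascade:
  F = 1.888 + (1.233 − 1)/0.5297 = 2.329
NF = 10 log₁₀(2.329) = 3.67 dB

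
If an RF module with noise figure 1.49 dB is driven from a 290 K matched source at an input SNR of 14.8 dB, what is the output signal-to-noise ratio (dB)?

13.31 dB

By definition F = SNR_in/SNR_out, so in dB: SNR_out = SNR_in − NF
SNR_out = 14.8 − 1.49 = 13.31 dB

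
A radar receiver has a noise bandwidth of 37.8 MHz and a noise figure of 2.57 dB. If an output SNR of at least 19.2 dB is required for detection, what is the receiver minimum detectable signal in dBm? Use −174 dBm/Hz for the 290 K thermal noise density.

Sensitivity = −174 + 10 log₁₀(B) + NF + SNR_min
= −174 + 75.77 + 2.57 + 19.2
= −76.46 dBm → −76.5 dBm

−76.5 dBm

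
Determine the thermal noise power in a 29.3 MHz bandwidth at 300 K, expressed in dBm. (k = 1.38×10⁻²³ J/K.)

−99.2 dBm

P_n = kTB = 1.38×10⁻²³ × 300 × 2.93×10⁷ = 1.21×10⁻¹³ W
In dBm: 10 log₁₀(1.21×10⁻¹³ / 10⁻³) = −99.2 dBm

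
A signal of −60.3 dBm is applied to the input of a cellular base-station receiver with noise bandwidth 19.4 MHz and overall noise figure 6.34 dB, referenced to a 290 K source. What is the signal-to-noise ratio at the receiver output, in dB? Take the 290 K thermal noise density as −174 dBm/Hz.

34.5 dB

Noise floor: N = −174 + 10 log₁₀(B) + NF
10 log₁₀(1.94×10⁷) = 72.88 dB
N = −174 + 72.88 + 6.34 = −94.78 dBm
SNR = P_sig − N = −60.3 − (−94.78) = 34.48 dB → 34.5 dB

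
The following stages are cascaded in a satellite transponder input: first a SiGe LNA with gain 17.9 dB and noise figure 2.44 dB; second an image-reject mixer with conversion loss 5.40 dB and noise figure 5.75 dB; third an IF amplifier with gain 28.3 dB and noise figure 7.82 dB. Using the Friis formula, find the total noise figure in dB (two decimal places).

3.19 dB

Convert to linear (a loss of L dB is a gain of −L dB): F_i = 10^(NF_i/10), G_i = 10^(G_i,dB/10)
  Stage 1: F_1 = 10^(2.44/10) = 1.754, G_1 = 10^(17.9/10) = 61.66
  Stage 2: F_2 = 10^(5.75/10) = 3.758, G_2 = 10^(−5.40/10) = 0.2884
  Stage 3: F_3 = 10^(7.82/10) = 6.053, G_3 = 10^(28.3/10) = 676.1
Friis cascade:
  F = 1.754 + (3.758 − 1)/61.66 + (6.053 − 1)/17.78 = 2.083
NF = 10 log₁₀(2.083) = 3.19 dB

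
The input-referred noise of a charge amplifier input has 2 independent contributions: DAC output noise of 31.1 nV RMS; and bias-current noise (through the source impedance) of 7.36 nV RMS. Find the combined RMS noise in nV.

32.0 nV

Uncorrelated sources add in power (mean-square): V_tot = √(ΣV_i²)
V_tot = √[(3.11×10⁻⁸)² + (7.36×10⁻⁹)²] = 3.20×10⁻⁸ V = 32.0 nV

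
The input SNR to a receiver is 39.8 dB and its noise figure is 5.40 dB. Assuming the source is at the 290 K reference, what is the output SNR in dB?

By definition F = SNR_in/SNR_out, so in dB: SNR_out = SNR_in − NF
SNR_out = 39.8 − 5.40 = 34.40 dB

34.40 dB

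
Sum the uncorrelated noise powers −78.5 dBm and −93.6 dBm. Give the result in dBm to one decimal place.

Convert to linear, add, convert back:
P₁ = 1.41×10⁻¹¹ W, P₂ = 4.37×10⁻¹³ W
P_tot = 1.46×10⁻¹¹ W → 10 log₁₀(P_tot / 10⁻³) = −78.4 dBm

−78.4 dBm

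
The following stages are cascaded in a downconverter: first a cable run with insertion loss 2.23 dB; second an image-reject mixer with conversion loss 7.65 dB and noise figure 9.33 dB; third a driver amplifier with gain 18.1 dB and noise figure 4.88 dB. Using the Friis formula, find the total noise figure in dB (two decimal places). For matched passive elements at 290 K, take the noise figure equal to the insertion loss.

15.38 dB

Convert to linear (a loss of L dB is a gain of −L dB): F_i = 10^(NF_i/10), G_i = 10^(G_i,dB/10)
  Stage 1: F_1 = 10^(2.23/10) = 1.671, G_1 = 10^(−2.23/10) = 0.5984
  Stage 2: F_2 = 10^(9.33/10) = 8.570, G_2 = 10^(−7.65/10) = 0.1718
  Stage 3: F_3 = 10^(4.88/10) = 3.076, G_3 = 10^(18.1/10) = 64.57
Friis cascade:
  F = 1.671 + (8.570 − 1)/0.5984 + (3.076 − 1)/0.1028 = 34.52
NF = 10 log₁₀(34.52) = 15.38 dB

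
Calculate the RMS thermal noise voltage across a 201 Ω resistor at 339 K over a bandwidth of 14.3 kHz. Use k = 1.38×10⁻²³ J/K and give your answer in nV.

V_n = √(4kTRB)
4kTRB = 4 × 1.38×10⁻²³ × 339 × 2.01×10² × 1.43×10⁴ = 5.38×10⁻¹⁴ V²
V_n = √(5.38×10⁻¹⁴) = 2.32×10⁻⁷ V = 232 nV

232 nV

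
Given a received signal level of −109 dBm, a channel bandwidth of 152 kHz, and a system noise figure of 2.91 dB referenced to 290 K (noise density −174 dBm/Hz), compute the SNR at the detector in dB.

10.3 dB

Noise floor: N = −174 + 10 log₁₀(B) + NF
10 log₁₀(1.52×10⁵) = 51.82 dB
N = −174 + 51.82 + 2.91 = −119.27 dBm
SNR = P_sig − N = −109 − (−119.27) = 10.27 dB → 10.3 dB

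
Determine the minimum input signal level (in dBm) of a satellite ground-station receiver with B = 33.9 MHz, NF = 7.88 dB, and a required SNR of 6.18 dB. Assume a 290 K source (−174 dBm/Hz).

Sensitivity = −174 + 10 log₁₀(B) + NF + SNR_min
= −174 + 75.3 + 7.88 + 6.18
= −84.64 dBm → −84.6 dBm

−84.6 dBm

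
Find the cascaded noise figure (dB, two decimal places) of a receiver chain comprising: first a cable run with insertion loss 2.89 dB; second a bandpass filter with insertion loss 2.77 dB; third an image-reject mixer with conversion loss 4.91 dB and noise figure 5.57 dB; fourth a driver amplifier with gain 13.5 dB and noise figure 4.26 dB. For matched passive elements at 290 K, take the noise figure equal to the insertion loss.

Convert to linear (a loss of L dB is a gain of −L dB): F_i = 10^(NF_i/10), G_i = 10^(G_i,dB/10)
  Stage 1: F_1 = 10^(2.89/10) = 1.945, G_1 = 10^(−2.89/10) = 0.5140
  Stage 2: F_2 = 10^(2.77/10) = 1.892, G_2 = 10^(−2.77/10) = 0.5284
  Stage 3: F_3 = 10^(5.57/10) = 3.606, G_3 = 10^(−4.91/10) = 0.3228
  Stage 4: F_4 = 10^(4.26/10) = 2.667, G_4 = 10^(13.5/10) = 22.39
Friis cascade:
  F = 1.945 + (1.892 − 1)/0.5140 + (3.606 − 1)/0.2716 + (2.667 − 1)/0.08770 = 32.28
NF = 10 log₁₀(32.28) = 15.09 dB

15.09 dB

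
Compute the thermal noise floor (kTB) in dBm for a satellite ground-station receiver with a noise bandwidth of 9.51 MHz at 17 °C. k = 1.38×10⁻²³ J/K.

−104.2 dBm

T = 17 °C + 273.15 = 290.15 K
P_n = kTB = 1.38×10⁻²³ × 290.15 × 9.51×10⁶ = 3.81×10⁻¹⁴ W
In dBm: 10 log₁₀(3.81×10⁻¹⁴ / 10⁻³) = −104.2 dBm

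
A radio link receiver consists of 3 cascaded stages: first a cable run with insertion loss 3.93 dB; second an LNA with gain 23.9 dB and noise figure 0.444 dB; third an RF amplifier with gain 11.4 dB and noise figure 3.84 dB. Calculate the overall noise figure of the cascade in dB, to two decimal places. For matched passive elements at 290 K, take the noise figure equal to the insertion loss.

Convert to linear (a loss of L dB is a gain of −L dB): F_i = 10^(NF_i/10), G_i = 10^(G_i,dB/10)
  Stage 1: F_1 = 10^(3.93/10) = 2.472, G_1 = 10^(−3.93/10) = 0.4046
  Stage 2: F_2 = 10^(0.444/10) = 1.108, G_2 = 10^(23.9/10) = 245.5
  Stage 3: F_3 = 10^(3.84/10) = 2.421, G_3 = 10^(11.4/10) = 13.80
Friis cascade:
  F = 2.472 + (1.108 − 1)/0.4046 + (2.421 − 1)/99.31 = 2.752
NF = 10 log₁₀(2.752) = 4.40 dB

4.40 dB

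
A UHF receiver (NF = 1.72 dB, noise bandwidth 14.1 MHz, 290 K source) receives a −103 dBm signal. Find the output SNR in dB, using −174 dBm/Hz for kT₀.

Noise floor: N = −174 + 10 log₁₀(B) + NF
10 log₁₀(1.41×10⁷) = 71.49 dB
N = −174 + 71.49 + 1.72 = −100.79 dBm
SNR = P_sig − N = −103 − (−100.79) = −2.21 dB → −2.2 dB

−2.2 dB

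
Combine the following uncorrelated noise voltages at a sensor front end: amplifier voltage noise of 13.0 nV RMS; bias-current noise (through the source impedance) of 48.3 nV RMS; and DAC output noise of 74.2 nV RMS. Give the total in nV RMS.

Uncorrelated sources add in power (mean-square): V_tot = √(ΣV_i²)
V_tot = √[(1.30×10⁻⁸)² + (4.83×10⁻⁸)² + (7.42×10⁻⁸)²] = 8.95×10⁻⁸ V = 89.5 nV

89.5 nV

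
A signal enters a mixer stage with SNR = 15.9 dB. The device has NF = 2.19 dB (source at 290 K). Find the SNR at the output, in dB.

13.71 dB

By definition F = SNR_in/SNR_out, so in dB: SNR_out = SNR_in − NF
SNR_out = 15.9 − 2.19 = 13.71 dB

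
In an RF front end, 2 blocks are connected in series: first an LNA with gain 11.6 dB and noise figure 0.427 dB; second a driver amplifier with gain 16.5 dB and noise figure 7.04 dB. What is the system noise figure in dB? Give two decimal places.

1.41 dB

Convert to linear (a loss of L dB is a gain of −L dB): F_i = 10^(NF_i/10), G_i = 10^(G_i,dB/10)
  Stage 1: F_1 = 10^(0.427/10) = 1.103, G_1 = 10^(11.6/10) = 14.45
  Stage 2: F_2 = 10^(7.04/10) = 5.058, G_2 = 10^(16.5/10) = 44.67
Friis cascade:
  F = 1.103 + (5.058 − 1)/14.45 = 1.384
NF = 10 log₁₀(1.384) = 1.41 dB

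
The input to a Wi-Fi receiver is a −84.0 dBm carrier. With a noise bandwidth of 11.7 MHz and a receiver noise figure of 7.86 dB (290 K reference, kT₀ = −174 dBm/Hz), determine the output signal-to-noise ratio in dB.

11.5 dB

Noise floor: N = −174 + 10 log₁₀(B) + NF
10 log₁₀(1.17×10⁷) = 70.68 dB
N = −174 + 70.68 + 7.86 = −95.46 dBm
SNR = P_sig − N = −84.0 − (−95.46) = 11.46 dB → 11.5 dB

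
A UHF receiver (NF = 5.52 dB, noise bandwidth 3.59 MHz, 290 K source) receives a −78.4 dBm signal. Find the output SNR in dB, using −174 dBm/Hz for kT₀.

Noise floor: N = −174 + 10 log₁₀(B) + NF
10 log₁₀(3.59×10⁶) = 65.55 dB
N = −174 + 65.55 + 5.52 = −102.93 dBm
SNR = P_sig − N = −78.4 − (−102.93) = 24.53 dB → 24.5 dB

24.5 dB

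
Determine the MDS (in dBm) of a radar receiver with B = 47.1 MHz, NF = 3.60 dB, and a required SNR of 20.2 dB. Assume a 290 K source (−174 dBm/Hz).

Sensitivity = −174 + 10 log₁₀(B) + NF + SNR_min
= −174 + 76.73 + 3.60 + 20.2
= −73.47 dBm → −73.5 dBm

−73.5 dBm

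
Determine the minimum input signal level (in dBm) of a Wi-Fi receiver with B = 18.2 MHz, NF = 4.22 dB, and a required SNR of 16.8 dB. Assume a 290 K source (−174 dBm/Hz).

Sensitivity = −174 + 10 log₁₀(B) + NF + SNR_min
= −174 + 72.6 + 4.22 + 16.8
= −80.38 dBm → −80.4 dBm

−80.4 dBm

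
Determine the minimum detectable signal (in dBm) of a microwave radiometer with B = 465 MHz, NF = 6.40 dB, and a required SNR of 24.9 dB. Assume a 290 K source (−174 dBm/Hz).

−56.0 dBm

Sensitivity = −174 + 10 log₁₀(B) + NF + SNR_min
= −174 + 86.67 + 6.40 + 24.9
= −56.03 dBm → −56.0 dBm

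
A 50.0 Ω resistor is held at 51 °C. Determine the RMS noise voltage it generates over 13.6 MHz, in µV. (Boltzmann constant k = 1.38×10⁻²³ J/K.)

T = 51 °C + 273.15 = 324.15 K
V_n = √(4kTRB)
4kTRB = 4 × 1.38×10⁻²³ × 324.15 × 5.00×10¹ × 1.36×10⁷ = 1.22×10⁻¹¹ V²
V_n = √(1.22×10⁻¹¹) = 3.49×10⁻⁶ V = 3.49 µV

3.49 µV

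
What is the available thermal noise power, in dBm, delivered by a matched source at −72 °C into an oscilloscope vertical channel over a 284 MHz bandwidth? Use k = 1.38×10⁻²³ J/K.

−91.0 dBm

T = −72 °C + 273.15 = 201.15 K
P_n = kTB = 1.38×10⁻²³ × 201.15 × 2.84×10⁸ = 7.88×10⁻¹³ W
In dBm: 10 log₁₀(7.88×10⁻¹³ / 10⁻³) = −91.0 dBm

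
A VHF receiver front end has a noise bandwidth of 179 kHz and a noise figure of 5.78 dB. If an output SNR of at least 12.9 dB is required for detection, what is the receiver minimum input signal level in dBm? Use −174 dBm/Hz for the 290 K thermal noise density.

−102.8 dBm

Sensitivity = −174 + 10 log₁₀(B) + NF + SNR_min
= −174 + 52.53 + 5.78 + 12.9
= −102.79 dBm → −102.8 dBm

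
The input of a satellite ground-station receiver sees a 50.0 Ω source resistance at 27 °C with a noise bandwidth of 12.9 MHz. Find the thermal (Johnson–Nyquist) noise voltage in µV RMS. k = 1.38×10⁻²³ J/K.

T = 27 °C + 273.15 = 300.15 K
V_n = √(4kTRB)
4kTRB = 4 × 1.38×10⁻²³ × 300.15 × 5.00×10¹ × 1.29×10⁷ = 1.07×10⁻¹¹ V²
V_n = √(1.07×10⁻¹¹) = 3.27×10⁻⁶ V = 3.27 µV

3.27 µV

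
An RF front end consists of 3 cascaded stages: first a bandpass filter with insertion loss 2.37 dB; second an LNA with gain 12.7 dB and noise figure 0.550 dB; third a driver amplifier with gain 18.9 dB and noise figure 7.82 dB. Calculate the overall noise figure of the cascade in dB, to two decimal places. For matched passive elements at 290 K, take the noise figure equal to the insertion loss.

Convert to linear (a loss of L dB is a gain of −L dB): F_i = 10^(NF_i/10), G_i = 10^(G_i,dB/10)
  Stage 1: F_1 = 10^(2.37/10) = 1.726, G_1 = 10^(−2.37/10) = 0.5794
  Stage 2: F_2 = 10^(0.550/10) = 1.135, G_2 = 10^(12.7/10) = 18.62
  Stage 3: F_3 = 10^(7.82/10) = 6.053, G_3 = 10^(18.9/10) = 77.62
Friis cascade:
  F = 1.726 + (1.135 − 1)/0.5794 + (6.053 − 1)/10.79 = 2.427
NF = 10 log₁₀(2.427) = 3.85 dB

3.85 dB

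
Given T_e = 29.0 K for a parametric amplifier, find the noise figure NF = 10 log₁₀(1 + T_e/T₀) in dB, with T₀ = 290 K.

F = 1 + T_e/T₀ = 1 + 29.0/290 = 1.1
NF = 10 log₁₀(1.1) = 0.414 dB

0.414 dB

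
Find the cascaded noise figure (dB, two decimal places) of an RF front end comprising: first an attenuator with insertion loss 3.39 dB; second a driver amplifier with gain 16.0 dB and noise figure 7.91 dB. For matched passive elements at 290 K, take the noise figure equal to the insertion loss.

Convert to linear (a loss of L dB is a gain of −L dB): F_i = 10^(NF_i/10), G_i = 10^(G_i,dB/10)
  Stage 1: F_1 = 10^(3.39/10) = 2.183, G_1 = 10^(−3.39/10) = 0.4581
  Stage 2: F_2 = 10^(7.91/10) = 6.180, G_2 = 10^(16.0/10) = 39.81
Friis cascade:
  F = 2.183 + (6.180 − 1)/0.4581 = 13.49
NF = 10 log₁₀(13.49) = 11.30 dB

11.30 dB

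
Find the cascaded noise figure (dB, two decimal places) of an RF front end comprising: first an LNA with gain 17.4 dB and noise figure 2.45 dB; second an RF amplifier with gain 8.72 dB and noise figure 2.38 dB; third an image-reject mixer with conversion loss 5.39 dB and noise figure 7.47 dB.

Convert to linear (a loss of L dB is a gain of −L dB): F_i = 10^(NF_i/10), G_i = 10^(G_i,dB/10)
  Stage 1: F_1 = 10^(2.45/10) = 1.758, G_1 = 10^(17.4/10) = 54.95
  Stage 2: F_2 = 10^(2.38/10) = 1.730, G_2 = 10^(8.72/10) = 7.447
  Stage 3: F_3 = 10^(7.47/10) = 5.585, G_3 = 10^(−5.39/10) = 0.2891
Friis cascade:
  F = 1.758 + (1.730 − 1)/54.95 + (5.585 − 1)/409.3 = 1.782
NF = 10 log₁₀(1.782) = 2.51 dB

2.51 dB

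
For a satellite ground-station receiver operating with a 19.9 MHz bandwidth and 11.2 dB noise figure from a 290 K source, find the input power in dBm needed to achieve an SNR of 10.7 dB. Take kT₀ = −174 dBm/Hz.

−79.1 dBm

Sensitivity = −174 + 10 log₁₀(B) + NF + SNR_min
= −174 + 72.99 + 11.2 + 10.7
= −79.11 dBm → −79.1 dBm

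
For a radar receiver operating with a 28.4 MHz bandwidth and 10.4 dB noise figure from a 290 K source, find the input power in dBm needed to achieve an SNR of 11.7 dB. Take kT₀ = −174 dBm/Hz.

−77.4 dBm

Sensitivity = −174 + 10 log₁₀(B) + NF + SNR_min
= −174 + 74.53 + 10.4 + 11.7
= −77.37 dBm → −77.4 dBm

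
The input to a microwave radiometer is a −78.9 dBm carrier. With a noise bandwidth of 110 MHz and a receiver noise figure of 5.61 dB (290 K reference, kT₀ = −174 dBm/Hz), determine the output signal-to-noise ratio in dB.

9.1 dB

Noise floor: N = −174 + 10 log₁₀(B) + NF
10 log₁₀(1.10×10⁸) = 80.41 dB
N = −174 + 80.41 + 5.61 = −87.98 dBm
SNR = P_sig − N = −78.9 − (−87.98) = 9.08 dB → 9.1 dB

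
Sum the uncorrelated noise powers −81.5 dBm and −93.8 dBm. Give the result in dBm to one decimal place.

−81.3 dBm

Convert to linear, add, convert back:
P₁ = 7.08×10⁻¹² W, P₂ = 4.17×10⁻¹³ W
P_tot = 7.50×10⁻¹² W → 10 log₁₀(P_tot / 10⁻³) = −81.3 dBm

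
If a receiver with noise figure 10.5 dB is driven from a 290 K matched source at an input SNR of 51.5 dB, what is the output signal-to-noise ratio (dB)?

41.0 dB

By definition F = SNR_in/SNR_out, so in dB: SNR_out = SNR_in − NF
SNR_out = 51.5 − 10.5 = 41.0 dB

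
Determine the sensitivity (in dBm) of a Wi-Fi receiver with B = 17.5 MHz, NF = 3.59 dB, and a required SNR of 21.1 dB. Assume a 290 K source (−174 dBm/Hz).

−76.9 dBm

Sensitivity = −174 + 10 log₁₀(B) + NF + SNR_min
= −174 + 72.43 + 3.59 + 21.1
= −76.88 dBm → −76.9 dBm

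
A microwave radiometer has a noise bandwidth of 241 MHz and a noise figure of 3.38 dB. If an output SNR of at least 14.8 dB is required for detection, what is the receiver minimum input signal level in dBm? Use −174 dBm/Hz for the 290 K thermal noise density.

Sensitivity = −174 + 10 log₁₀(B) + NF + SNR_min
= −174 + 83.82 + 3.38 + 14.8
= −72.00 dBm → −72.0 dBm

−72.0 dBm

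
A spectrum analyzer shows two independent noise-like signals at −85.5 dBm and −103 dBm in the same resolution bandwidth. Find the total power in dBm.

−85.4 dBm

Convert to linear, add, convert back:
P₁ = 2.82×10⁻¹² W, P₂ = 5.01×10⁻¹⁴ W
P_tot = 2.87×10⁻¹² W → 10 log₁₀(P_tot / 10⁻³) = −85.4 dBm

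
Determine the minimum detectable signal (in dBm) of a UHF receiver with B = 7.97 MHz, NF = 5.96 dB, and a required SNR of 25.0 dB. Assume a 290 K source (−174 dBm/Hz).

−74.0 dBm

Sensitivity = −174 + 10 log₁₀(B) + NF + SNR_min
= −174 + 69.01 + 5.96 + 25.0
= −74.03 dBm → −74.0 dBm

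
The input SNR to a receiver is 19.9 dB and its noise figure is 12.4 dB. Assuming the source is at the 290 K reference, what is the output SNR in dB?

By definition F = SNR_in/SNR_out, so in dB: SNR_out = SNR_in − NF
SNR_out = 19.9 − 12.4 = 7.5 dB

7.5 dB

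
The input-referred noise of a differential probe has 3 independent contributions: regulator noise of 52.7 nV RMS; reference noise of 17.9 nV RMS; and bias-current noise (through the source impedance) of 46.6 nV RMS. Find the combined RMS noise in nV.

Uncorrelated sources add in power (mean-square): V_tot = √(ΣV_i²)
V_tot = √[(5.27×10⁻⁸)² + (1.79×10⁻⁸)² + (4.66×10⁻⁸)²] = 7.26×10⁻⁸ V = 72.6 nV

72.6 nV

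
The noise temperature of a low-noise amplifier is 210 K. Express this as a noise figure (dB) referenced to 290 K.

2.37 dB

F = 1 + T_e/T₀ = 1 + 210/290 = 1.72414
NF = 10 log₁₀(1.72414) = 2.37 dB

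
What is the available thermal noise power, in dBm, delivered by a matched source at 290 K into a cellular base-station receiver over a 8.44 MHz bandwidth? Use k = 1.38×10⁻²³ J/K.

P_n = kTB = 1.38×10⁻²³ × 290 × 8.44×10⁶ = 3.38×10⁻¹⁴ W
In dBm: 10 log₁₀(3.38×10⁻¹⁴ / 10⁻³) = −104.7 dBm

−104.7 dBm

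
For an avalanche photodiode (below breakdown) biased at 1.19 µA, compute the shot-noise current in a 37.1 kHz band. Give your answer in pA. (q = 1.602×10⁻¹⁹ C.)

I_n = √(2qI·B)
2qI·B = 2 × 1.602×10⁻¹⁹ × 1.19×10⁻⁶ × 3.71×10⁴ = 1.41×10⁻²⁰ A²
I_n = √(1.41×10⁻²⁰) = 1.19×10⁻¹⁰ A = 119 pA

119 pA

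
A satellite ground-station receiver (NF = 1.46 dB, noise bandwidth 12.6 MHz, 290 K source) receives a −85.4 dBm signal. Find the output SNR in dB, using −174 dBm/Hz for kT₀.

16.1 dB

Noise floor: N = −174 + 10 log₁₀(B) + NF
10 log₁₀(1.26×10⁷) = 71 dB
N = −174 + 71 + 1.46 = −101.54 dBm
SNR = P_sig − N = −85.4 − (−101.54) = 16.14 dB → 16.1 dB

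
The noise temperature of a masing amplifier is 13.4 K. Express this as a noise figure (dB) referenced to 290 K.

0.196 dB

F = 1 + T_e/T₀ = 1 + 13.4/290 = 1.04621
NF = 10 log₁₀(1.04621) = 0.196 dB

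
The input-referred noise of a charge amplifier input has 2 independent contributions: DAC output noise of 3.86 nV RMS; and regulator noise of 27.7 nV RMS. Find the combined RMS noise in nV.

28.0 nV

Uncorrelated sources add in power (mean-square): V_tot = √(ΣV_i²)
V_tot = √[(3.86×10⁻⁹)² + (2.77×10⁻⁸)²] = 2.80×10⁻⁸ V = 28.0 nV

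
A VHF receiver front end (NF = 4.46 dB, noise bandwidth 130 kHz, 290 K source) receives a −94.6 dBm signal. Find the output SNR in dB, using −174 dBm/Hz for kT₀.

23.8 dB

Noise floor: N = −174 + 10 log₁₀(B) + NF
10 log₁₀(1.30×10⁵) = 51.14 dB
N = −174 + 51.14 + 4.46 = −118.40 dBm
SNR = P_sig − N = −94.6 − (−118.40) = 23.80 dB → 23.8 dB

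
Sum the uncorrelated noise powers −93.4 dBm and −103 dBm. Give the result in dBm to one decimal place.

Convert to linear, add, convert back:
P₁ = 4.57×10⁻¹³ W, P₂ = 5.01×10⁻¹⁴ W
P_tot = 5.07×10⁻¹³ W → 10 log₁₀(P_tot / 10⁻³) = −92.9 dBm

−92.9 dBm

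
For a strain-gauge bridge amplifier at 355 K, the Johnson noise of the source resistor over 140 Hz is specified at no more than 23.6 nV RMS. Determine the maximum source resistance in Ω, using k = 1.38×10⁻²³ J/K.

Johnson–Nyquist: V_n = √(4kTRB) ⇒ R = V_n² / (4kTB)
4kTB = 4 × 1.38×10⁻²³ × 355 × 1.40×10² = 2.74×10⁻¹⁸
R = (2.36×10⁻⁸)² / 2.74×10⁻¹⁸ = 2.03×10² Ω = 203 Ω

203 Ω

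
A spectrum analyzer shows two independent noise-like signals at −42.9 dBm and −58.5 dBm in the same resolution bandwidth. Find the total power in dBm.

−42.8 dBm

Convert to linear, add, convert back:
P₁ = 5.13×10⁻⁸ W, P₂ = 1.41×10⁻⁹ W
P_tot = 5.27×10⁻⁸ W → 10 log₁₀(P_tot / 10⁻³) = −42.8 dBm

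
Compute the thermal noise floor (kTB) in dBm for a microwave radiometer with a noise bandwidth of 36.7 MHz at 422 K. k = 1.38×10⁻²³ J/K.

P_n = kTB = 1.38×10⁻²³ × 422 × 3.67×10⁷ = 2.14×10⁻¹³ W
In dBm: 10 log₁₀(2.14×10⁻¹³ / 10⁻³) = −96.7 dBm

−96.7 dBm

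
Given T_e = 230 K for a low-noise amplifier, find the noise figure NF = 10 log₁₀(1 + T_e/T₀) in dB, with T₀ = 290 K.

F = 1 + T_e/T₀ = 1 + 230/290 = 1.7931
NF = 10 log₁₀(1.7931) = 2.54 dB

2.54 dB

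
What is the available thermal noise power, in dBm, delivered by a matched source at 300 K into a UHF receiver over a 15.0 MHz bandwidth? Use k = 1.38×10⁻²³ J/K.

P_n = kTB = 1.38×10⁻²³ × 300 × 1.50×10⁷ = 6.21×10⁻¹⁴ W
In dBm: 10 log₁₀(6.21×10⁻¹⁴ / 10⁻³) = −102.1 dBm

−102.1 dBm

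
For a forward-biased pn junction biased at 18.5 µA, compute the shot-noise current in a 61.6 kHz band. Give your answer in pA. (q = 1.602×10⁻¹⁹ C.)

I_n = √(2qI·B)
2qI·B = 2 × 1.602×10⁻¹⁹ × 1.85×10⁻⁵ × 6.16×10⁴ = 3.65×10⁻¹⁹ A²
I_n = √(3.65×10⁻¹⁹) = 6.04×10⁻¹⁰ A = 604 pA

604 pA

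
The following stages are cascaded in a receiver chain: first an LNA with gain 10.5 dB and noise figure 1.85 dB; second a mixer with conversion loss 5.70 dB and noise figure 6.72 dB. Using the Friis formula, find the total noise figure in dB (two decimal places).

2.70 dB

Convert to linear (a loss of L dB is a gain of −L dB): F_i = 10^(NF_i/10), G_i = 10^(G_i,dB/10)
  Stage 1: F_1 = 10^(1.85/10) = 1.531, G_1 = 10^(10.5/10) = 11.22
  Stage 2: F_2 = 10^(6.72/10) = 4.699, G_2 = 10^(−5.70/10) = 0.2692
Friis cascade:
  F = 1.531 + (4.699 − 1)/11.22 = 1.861
NF = 10 log₁₀(1.861) = 2.70 dB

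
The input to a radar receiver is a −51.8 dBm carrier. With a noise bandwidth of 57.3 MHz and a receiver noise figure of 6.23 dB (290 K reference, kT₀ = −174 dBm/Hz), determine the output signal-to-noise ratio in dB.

38.4 dB

Noise floor: N = −174 + 10 log₁₀(B) + NF
10 log₁₀(5.73×10⁷) = 77.58 dB
N = −174 + 77.58 + 6.23 = −90.19 dBm
SNR = P_sig − N = −51.8 − (−90.19) = 38.39 dB → 38.4 dB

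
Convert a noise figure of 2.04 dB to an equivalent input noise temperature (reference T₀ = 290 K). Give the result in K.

F = 10^(2.04/10) = 1.59956
T_e = (F − 1)·T₀ = (1.59956 − 1) × 290 = 174 K

174 K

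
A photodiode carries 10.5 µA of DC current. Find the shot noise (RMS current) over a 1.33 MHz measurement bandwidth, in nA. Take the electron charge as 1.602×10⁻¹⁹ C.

2.12 nA

I_n = √(2qI·B)
2qI·B = 2 × 1.602×10⁻¹⁹ × 1.05×10⁻⁵ × 1.33×10⁶ = 4.47×10⁻¹⁸ A²
I_n = √(4.47×10⁻¹⁸) = 2.12×10⁻⁹ A = 2.12 nA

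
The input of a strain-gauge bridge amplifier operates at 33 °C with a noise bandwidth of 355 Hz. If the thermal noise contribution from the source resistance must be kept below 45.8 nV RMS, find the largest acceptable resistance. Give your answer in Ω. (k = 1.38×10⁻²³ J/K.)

T = 33 °C + 273.15 = 306.15 K
Johnson–Nyquist: V_n = √(4kTRB) ⇒ R = V_n² / (4kTB)
4kTB = 4 × 1.38×10⁻²³ × 306.15 × 3.55×10² = 6.00×10⁻¹⁸
R = (4.58×10⁻⁸)² / 6.00×10⁻¹⁸ = 3.50×10² Ω = 350 Ω

350 Ω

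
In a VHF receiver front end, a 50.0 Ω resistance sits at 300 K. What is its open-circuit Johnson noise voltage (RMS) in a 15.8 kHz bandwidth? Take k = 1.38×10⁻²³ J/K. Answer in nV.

114 nV

V_n = √(4kTRB)
4kTRB = 4 × 1.38×10⁻²³ × 300 × 5.00×10¹ × 1.58×10⁴ = 1.31×10⁻¹⁴ V²
V_n = √(1.31×10⁻¹⁴) = 1.14×10⁻⁷ V = 114 nV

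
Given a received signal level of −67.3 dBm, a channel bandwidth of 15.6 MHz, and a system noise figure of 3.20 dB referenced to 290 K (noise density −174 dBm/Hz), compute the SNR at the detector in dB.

31.6 dB

Noise floor: N = −174 + 10 log₁₀(B) + NF
10 log₁₀(1.56×10⁷) = 71.93 dB
N = −174 + 71.93 + 3.20 = −98.87 dBm
SNR = P_sig − N = −67.3 − (−98.87) = 31.57 dB → 31.6 dB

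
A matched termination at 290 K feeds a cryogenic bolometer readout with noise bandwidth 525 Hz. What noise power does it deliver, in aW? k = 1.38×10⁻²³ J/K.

P_n = kTB = 1.38×10⁻²³ × 290 × 5.25×10² = 2.10×10⁻¹⁸ W = 2.10 aW

2.10 aW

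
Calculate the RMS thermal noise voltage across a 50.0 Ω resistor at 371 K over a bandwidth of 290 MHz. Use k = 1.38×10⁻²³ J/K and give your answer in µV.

17.2 µV

V_n = √(4kTRB)
4kTRB = 4 × 1.38×10⁻²³ × 371 × 5.00×10¹ × 2.90×10⁸ = 2.97×10⁻¹⁰ V²
V_n = √(2.97×10⁻¹⁰) = 1.72×10⁻⁵ V = 17.2 µV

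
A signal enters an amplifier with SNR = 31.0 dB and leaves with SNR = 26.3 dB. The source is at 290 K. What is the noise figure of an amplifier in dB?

4.7 dB

NF (dB) = SNR_in(dB) − SNR_out(dB) when the source is at T₀
NF = 31.0 − 26.3 = 4.7 dB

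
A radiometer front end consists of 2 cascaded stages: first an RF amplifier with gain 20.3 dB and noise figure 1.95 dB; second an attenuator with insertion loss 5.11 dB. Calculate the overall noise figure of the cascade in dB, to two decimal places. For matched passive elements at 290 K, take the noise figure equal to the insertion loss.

2.01 dB

Convert to linear (a loss of L dB is a gain of −L dB): F_i = 10^(NF_i/10), G_i = 10^(G_i,dB/10)
  Stage 1: F_1 = 10^(1.95/10) = 1.567, G_1 = 10^(20.3/10) = 107.2
  Stage 2: F_2 = 10^(5.11/10) = 3.243, G_2 = 10^(−5.11/10) = 0.3083
Friis cascade:
  F = 1.567 + (3.243 − 1)/107.2 = 1.588
NF = 10 log₁₀(1.588) = 2.01 dB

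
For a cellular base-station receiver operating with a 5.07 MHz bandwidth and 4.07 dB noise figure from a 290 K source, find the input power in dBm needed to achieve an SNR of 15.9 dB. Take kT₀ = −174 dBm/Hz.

Sensitivity = −174 + 10 log₁₀(B) + NF + SNR_min
= −174 + 67.05 + 4.07 + 15.9
= −86.98 dBm → −87.0 dBm

−87.0 dBm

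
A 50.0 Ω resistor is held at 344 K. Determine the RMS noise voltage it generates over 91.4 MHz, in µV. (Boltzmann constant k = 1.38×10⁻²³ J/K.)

9.32 µV

V_n = √(4kTRB)
4kTRB = 4 × 1.38×10⁻²³ × 344 × 5.00×10¹ × 9.14×10⁷ = 8.68×10⁻¹¹ V²
V_n = √(8.68×10⁻¹¹) = 9.32×10⁻⁶ V = 9.32 µV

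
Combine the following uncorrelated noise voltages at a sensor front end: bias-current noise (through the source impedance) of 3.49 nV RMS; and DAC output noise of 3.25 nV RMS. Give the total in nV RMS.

Uncorrelated sources add in power (mean-square): V_tot = √(ΣV_i²)
V_tot = √[(3.49×10⁻⁹)² + (3.25×10⁻⁹)²] = 4.77×10⁻⁹ V = 4.77 nV

4.77 nV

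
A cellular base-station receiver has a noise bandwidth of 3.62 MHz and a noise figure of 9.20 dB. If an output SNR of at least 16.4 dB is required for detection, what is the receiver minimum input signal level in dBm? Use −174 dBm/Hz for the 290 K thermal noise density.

Sensitivity = −174 + 10 log₁₀(B) + NF + SNR_min
= −174 + 65.59 + 9.20 + 16.4
= −82.81 dBm → −82.8 dBm

−82.8 dBm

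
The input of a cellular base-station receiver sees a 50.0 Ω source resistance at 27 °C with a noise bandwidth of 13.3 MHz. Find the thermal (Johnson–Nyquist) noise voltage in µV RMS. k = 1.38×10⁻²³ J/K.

T = 27 °C + 273.15 = 300.15 K
V_n = √(4kTRB)
4kTRB = 4 × 1.38×10⁻²³ × 300.15 × 5.00×10¹ × 1.33×10⁷ = 1.10×10⁻¹¹ V²
V_n = √(1.10×10⁻¹¹) = 3.32×10⁻⁶ V = 3.32 µV

3.32 µV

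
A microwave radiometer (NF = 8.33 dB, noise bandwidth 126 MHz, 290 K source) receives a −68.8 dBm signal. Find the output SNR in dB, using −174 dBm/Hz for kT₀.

Noise floor: N = −174 + 10 log₁₀(B) + NF
10 log₁₀(1.26×10⁸) = 81 dB
N = −174 + 81 + 8.33 = −84.67 dBm
SNR = P_sig − N = −68.8 − (−84.67) = 15.87 dB → 15.9 dB

15.9 dB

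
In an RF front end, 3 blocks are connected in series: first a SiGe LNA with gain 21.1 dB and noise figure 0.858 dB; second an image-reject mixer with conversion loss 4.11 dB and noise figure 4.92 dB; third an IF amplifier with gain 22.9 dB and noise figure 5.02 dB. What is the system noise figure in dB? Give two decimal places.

1.07 dB

Convert to linear (a loss of L dB is a gain of −L dB): F_i = 10^(NF_i/10), G_i = 10^(G_i,dB/10)
  Stage 1: F_1 = 10^(0.858/10) = 1.218, G_1 = 10^(21.1/10) = 128.8
  Stage 2: F_2 = 10^(4.92/10) = 3.105, G_2 = 10^(−4.11/10) = 0.3882
  Stage 3: F_3 = 10^(5.02/10) = 3.177, G_3 = 10^(22.9/10) = 195.0
Friis cascade:
  F = 1.218 + (3.105 − 1)/128.8 + (3.177 − 1)/50.00 = 1.278
NF = 10 log₁₀(1.278) = 1.07 dB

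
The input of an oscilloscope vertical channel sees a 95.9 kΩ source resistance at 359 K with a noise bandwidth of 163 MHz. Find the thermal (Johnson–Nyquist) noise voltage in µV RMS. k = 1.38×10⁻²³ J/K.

V_n = √(4kTRB)
4kTRB = 4 × 1.38×10⁻²³ × 359 × 9.59×10⁴ × 1.63×10⁸ = 3.10×10⁻⁷ V²
V_n = √(3.10×10⁻⁷) = 5.57×10⁻⁴ V = 557 µV

557 µV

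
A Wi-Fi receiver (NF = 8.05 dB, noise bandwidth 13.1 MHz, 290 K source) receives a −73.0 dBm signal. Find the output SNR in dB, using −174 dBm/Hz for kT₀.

21.8 dB

Noise floor: N = −174 + 10 log₁₀(B) + NF
10 log₁₀(1.31×10⁷) = 71.17 dB
N = −174 + 71.17 + 8.05 = −94.78 dBm
SNR = P_sig − N = −73.0 − (−94.78) = 21.78 dB → 21.8 dB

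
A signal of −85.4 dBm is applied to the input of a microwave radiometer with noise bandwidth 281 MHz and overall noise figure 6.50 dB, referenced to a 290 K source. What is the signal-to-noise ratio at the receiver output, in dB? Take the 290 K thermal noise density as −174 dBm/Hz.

Noise floor: N = −174 + 10 log₁₀(B) + NF
10 log₁₀(2.81×10⁸) = 84.49 dB
N = −174 + 84.49 + 6.50 = −83.01 dBm
SNR = P_sig − N = −85.4 − (−83.01) = −2.39 dB → −2.4 dB

−2.4 dB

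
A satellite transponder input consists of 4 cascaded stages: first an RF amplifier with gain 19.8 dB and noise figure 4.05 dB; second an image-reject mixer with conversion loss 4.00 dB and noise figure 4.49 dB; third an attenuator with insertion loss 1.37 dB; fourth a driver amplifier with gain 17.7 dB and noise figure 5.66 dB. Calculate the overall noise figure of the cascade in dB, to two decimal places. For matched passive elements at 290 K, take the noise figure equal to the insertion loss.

Convert to linear (a loss of L dB is a gain of −L dB): F_i = 10^(NF_i/10), G_i = 10^(G_i,dB/10)
  Stage 1: F_1 = 10^(4.05/10) = 2.541, G_1 = 10^(19.8/10) = 95.50
  Stage 2: F_2 = 10^(4.49/10) = 2.812, G_2 = 10^(−4.00/10) = 0.3981
  Stage 3: F_3 = 10^(1.37/10) = 1.371, G_3 = 10^(−1.37/10) = 0.7295
  Stage 4: F_4 = 10^(5.66/10) = 3.681, G_4 = 10^(17.7/10) = 58.88
Friis cascade:
  F = 2.541 + (2.812 − 1)/95.50 + (1.371 − 1)/38.02 + (3.681 − 1)/27.73 = 2.666
NF = 10 log₁₀(2.666) = 4.26 dB

4.26 dB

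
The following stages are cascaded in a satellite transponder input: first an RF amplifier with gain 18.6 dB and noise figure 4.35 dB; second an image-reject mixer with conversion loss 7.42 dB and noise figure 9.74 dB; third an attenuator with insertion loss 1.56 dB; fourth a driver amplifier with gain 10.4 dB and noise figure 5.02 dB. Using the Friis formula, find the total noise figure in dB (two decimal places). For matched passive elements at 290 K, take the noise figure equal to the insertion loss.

Convert to linear (a loss of L dB is a gain of −L dB): F_i = 10^(NF_i/10), G_i = 10^(G_i,dB/10)
  Stage 1: F_1 = 10^(4.35/10) = 2.723, G_1 = 10^(18.6/10) = 72.44
  Stage 2: F_2 = 10^(9.74/10) = 9.419, G_2 = 10^(−7.42/10) = 0.1811
  Stage 3: F_3 = 10^(1.56/10) = 1.432, G_3 = 10^(−1.56/10) = 0.6982
  Stage 4: F_4 = 10^(5.02/10) = 3.177, G_4 = 10^(10.4/10) = 10.96
Friis cascade:
  F = 2.723 + (9.419 − 1)/72.44 + (1.432 − 1)/13.12 + (3.177 − 1)/9.162 = 3.109
NF = 10 log₁₀(3.109) = 4.93 dB

4.93 dB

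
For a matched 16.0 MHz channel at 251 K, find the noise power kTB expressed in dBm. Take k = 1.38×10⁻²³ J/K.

P_n = kTB = 1.38×10⁻²³ × 251 × 1.60×10⁷ = 5.54×10⁻¹⁴ W
In dBm: 10 log₁₀(5.54×10⁻¹⁴ / 10⁻³) = −102.6 dBm

−102.6 dBm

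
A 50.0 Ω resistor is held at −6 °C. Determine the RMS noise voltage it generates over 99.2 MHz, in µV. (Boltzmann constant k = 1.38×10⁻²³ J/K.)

8.55 µV

T = −6 °C + 273.15 = 267.15 K
V_n = √(4kTRB)
4kTRB = 4 × 1.38×10⁻²³ × 267.15 × 5.00×10¹ × 9.92×10⁷ = 7.31×10⁻¹¹ V²
V_n = √(7.31×10⁻¹¹) = 8.55×10⁻⁶ V = 8.55 µV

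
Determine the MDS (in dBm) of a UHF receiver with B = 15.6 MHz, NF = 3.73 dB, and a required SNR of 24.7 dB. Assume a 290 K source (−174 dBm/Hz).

Sensitivity = −174 + 10 log₁₀(B) + NF + SNR_min
= −174 + 71.93 + 3.73 + 24.7
= −73.64 dBm → −73.6 dBm

−73.6 dBm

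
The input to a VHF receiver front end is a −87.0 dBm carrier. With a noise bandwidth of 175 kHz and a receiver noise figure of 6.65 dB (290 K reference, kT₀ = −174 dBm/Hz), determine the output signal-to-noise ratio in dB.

27.9 dB

Noise floor: N = −174 + 10 log₁₀(B) + NF
10 log₁₀(1.75×10⁵) = 52.43 dB
N = −174 + 52.43 + 6.65 = −114.92 dBm
SNR = P_sig − N = −87.0 − (−114.92) = 27.92 dB → 27.9 dB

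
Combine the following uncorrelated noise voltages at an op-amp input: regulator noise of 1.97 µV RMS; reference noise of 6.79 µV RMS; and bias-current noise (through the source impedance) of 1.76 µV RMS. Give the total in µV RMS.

Uncorrelated sources add in power (mean-square): V_tot = √(ΣV_i²)
V_tot = √[(1.97×10⁻⁶)² + (6.79×10⁻⁶)² + (1.76×10⁻⁶)²] = 7.29×10⁻⁶ V = 7.29 µV

7.29 µV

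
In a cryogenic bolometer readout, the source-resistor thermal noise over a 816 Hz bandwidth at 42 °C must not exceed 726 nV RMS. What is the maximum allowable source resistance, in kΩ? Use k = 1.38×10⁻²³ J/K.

37.1 kΩ

T = 42 °C + 273.15 = 315.15 K
Johnson–Nyquist: V_n = √(4kTRB) ⇒ R = V_n² / (4kTB)
4kTB = 4 × 1.38×10⁻²³ × 315.15 × 8.16×10² = 1.42×10⁻¹⁷
R = (7.26×10⁻⁷)² / 1.42×10⁻¹⁷ = 3.71×10⁴ Ω = 37.1 kΩ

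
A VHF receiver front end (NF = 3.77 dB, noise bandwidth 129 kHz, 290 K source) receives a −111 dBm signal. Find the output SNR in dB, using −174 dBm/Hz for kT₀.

8.1 dB

Noise floor: N = −174 + 10 log₁₀(B) + NF
10 log₁₀(1.29×10⁵) = 51.11 dB
N = −174 + 51.11 + 3.77 = −119.12 dBm
SNR = P_sig − N = −111 − (−119.12) = 8.12 dB → 8.1 dB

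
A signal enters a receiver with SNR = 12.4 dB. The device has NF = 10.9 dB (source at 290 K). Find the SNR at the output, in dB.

1.5 dB

By definition F = SNR_in/SNR_out, so in dB: SNR_out = SNR_in − NF
SNR_out = 12.4 − 10.9 = 1.5 dB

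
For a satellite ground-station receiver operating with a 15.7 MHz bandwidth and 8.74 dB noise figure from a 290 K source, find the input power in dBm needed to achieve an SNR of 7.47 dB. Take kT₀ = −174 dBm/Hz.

−85.8 dBm

Sensitivity = −174 + 10 log₁₀(B) + NF + SNR_min
= −174 + 71.96 + 8.74 + 7.47
= −85.83 dBm → −85.8 dBm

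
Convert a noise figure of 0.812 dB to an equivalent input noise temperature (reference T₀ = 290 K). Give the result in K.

F = 10^(0.812/10) = 1.20559
T_e = (F − 1)·T₀ = (1.20559 − 1) × 290 = 59.6 K

59.6 K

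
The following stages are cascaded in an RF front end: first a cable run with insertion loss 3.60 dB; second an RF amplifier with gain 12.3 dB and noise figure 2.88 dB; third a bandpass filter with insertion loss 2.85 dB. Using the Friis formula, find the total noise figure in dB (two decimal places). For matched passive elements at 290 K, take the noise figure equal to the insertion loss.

6.60 dB

Convert to linear (a loss of L dB is a gain of −L dB): F_i = 10^(NF_i/10), G_i = 10^(G_i,dB/10)
  Stage 1: F_1 = 10^(3.60/10) = 2.291, G_1 = 10^(−3.60/10) = 0.4365
  Stage 2: F_2 = 10^(2.88/10) = 1.941, G_2 = 10^(12.3/10) = 16.98
  Stage 3: F_3 = 10^(2.85/10) = 1.928, G_3 = 10^(−2.85/10) = 0.5188
Friis cascade:
  F = 2.291 + (1.941 − 1)/0.4365 + (1.928 − 1)/7.413 = 4.571
NF = 10 log₁₀(4.571) = 6.60 dB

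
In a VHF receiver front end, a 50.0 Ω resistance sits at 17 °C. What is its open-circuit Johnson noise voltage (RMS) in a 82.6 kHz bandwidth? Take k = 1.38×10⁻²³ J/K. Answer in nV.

T = 17 °C + 273.15 = 290.15 K
V_n = √(4kTRB)
4kTRB = 4 × 1.38×10⁻²³ × 290.15 × 5.00×10¹ × 8.26×10⁴ = 6.61×10⁻¹⁴ V²
V_n = √(6.61×10⁻¹⁴) = 2.57×10⁻⁷ V = 257 nV

257 nV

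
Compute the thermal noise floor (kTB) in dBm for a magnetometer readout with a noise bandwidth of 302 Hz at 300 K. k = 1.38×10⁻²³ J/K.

−149.0 dBm

P_n = kTB = 1.38×10⁻²³ × 300 × 3.02×10² = 1.25×10⁻¹⁸ W
In dBm: 10 log₁₀(1.25×10⁻¹⁸ / 10⁻³) = −149.0 dBm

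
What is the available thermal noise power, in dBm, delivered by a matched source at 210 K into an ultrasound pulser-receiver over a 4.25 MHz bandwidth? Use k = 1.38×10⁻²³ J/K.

−109.1 dBm

P_n = kTB = 1.38×10⁻²³ × 210 × 4.25×10⁶ = 1.23×10⁻¹⁴ W
In dBm: 10 log₁₀(1.23×10⁻¹⁴ / 10⁻³) = −109.1 dBm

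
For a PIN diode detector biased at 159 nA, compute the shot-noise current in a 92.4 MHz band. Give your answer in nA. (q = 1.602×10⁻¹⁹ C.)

I_n = √(2qI·B)
2qI·B = 2 × 1.602×10⁻¹⁹ × 1.59×10⁻⁷ × 9.24×10⁷ = 4.71×10⁻¹⁸ A²
I_n = √(4.71×10⁻¹⁸) = 2.17×10⁻⁹ A = 2.17 nA

2.17 nA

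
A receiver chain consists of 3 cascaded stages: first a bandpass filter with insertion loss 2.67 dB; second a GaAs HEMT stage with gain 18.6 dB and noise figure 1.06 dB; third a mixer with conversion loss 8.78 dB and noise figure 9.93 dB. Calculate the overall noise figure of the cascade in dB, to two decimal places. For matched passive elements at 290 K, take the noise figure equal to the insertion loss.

Convert to linear (a loss of L dB is a gain of −L dB): F_i = 10^(NF_i/10), G_i = 10^(G_i,dB/10)
  Stage 1: F_1 = 10^(2.67/10) = 1.849, G_1 = 10^(−2.67/10) = 0.5408
  Stage 2: F_2 = 10^(1.06/10) = 1.276, G_2 = 10^(18.6/10) = 72.44
  Stage 3: F_3 = 10^(9.93/10) = 9.840, G_3 = 10^(−8.78/10) = 0.1324
Friis cascade:
  F = 1.849 + (1.276 − 1)/0.5408 + (9.840 − 1)/39.17 = 2.586
NF = 10 log₁₀(2.586) = 4.13 dB

4.13 dB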